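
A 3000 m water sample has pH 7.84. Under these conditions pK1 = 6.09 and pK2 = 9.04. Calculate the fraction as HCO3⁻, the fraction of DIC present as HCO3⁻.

α₁ = 1 / (1 + [H⁺]/K1 + K2/[H⁺]) = 1 / (1 + 10^-1.75 + 10^-1.20)
   = 1 / (1 + 0.017783 + 0.063096) = 1/1.0809 = 0.9252

α₁ = 0.925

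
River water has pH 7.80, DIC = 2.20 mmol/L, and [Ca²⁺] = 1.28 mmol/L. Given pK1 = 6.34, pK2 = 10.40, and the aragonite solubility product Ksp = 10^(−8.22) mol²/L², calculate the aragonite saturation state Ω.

α₂ = 1 / (1 + [H⁺]/K2 + [H⁺]²/(K1K2)) = 1 / (1 + 10^+2.60 + 10^+1.14)
   = 1 / (1 + 398.11 + 13.804) = 1/412.91 = 0.002422
[CO3²⁻] = α₂ × DIC = 0.002422 × 2.20 = 0.005328 mmol/L = 5.328 μmol/L
Ksp = 10^(−8.22) = 6.026×10^-9
Ω = [Ca²⁺][CO3²⁻]/Ksp = (1.28×10^-3)(5.328×10^-6) / 6.026×10^-9 = 1.13

Ω = 1.13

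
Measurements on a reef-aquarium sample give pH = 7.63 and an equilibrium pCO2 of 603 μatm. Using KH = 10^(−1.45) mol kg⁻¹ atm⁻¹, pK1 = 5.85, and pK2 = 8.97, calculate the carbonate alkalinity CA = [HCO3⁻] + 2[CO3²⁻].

CA = 1.41 mmol/kg

[CO2*] = KH · pCO2 = 10^(−1.45) × 603×10^-6 = 2.140×10^-5 mol/kg
α₀ = 1/(1 + K1/[H⁺] + K1K2/[H⁺]²) = 1/(1 + 10^+1.78 + 10^+0.44) = 0.01562
DIC = [CO2*]/α₀ = 2.140×10^-5 / 0.01562 = 1.370 mmol/kg
CA = (α₁ + 2α₂)·DIC = (0.9413 + 2×0.04303) × 1.370 = 1.41 mmol/kg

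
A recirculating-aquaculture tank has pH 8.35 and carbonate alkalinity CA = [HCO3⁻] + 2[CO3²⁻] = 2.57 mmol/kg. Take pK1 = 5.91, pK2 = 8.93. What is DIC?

DIC = 2.13 mmol/kg

CA = [HCO3⁻] + 2[CO3²⁻] = (α₁ + 2α₂)·DIC
At pH 8.35: [H⁺]/K1 = 10^-2.44 = 0.0036308, K2/[H⁺] = 10^-0.58 = 0.26303
α₁ = 1/(1 + 0.0036308 + 0.26303) = 1/1.2667 = 0.7895; α₂ = α₁·K2/[H⁺] = 0.2077
α₁ + 2α₂ = 1.2048
DIC = CA / (α₁ + 2α₂) = 2.57 / 1.2048 = 2.13 mmol/kg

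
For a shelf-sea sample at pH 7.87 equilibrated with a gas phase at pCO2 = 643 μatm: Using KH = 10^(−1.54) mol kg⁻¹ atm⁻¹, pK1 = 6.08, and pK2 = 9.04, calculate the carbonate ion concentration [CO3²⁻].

[CO2*] = KH · pCO2 = 10^(−1.54) × 643×10^-6 = 1.854×10^-5 mol/kg
α₀ = 1/(1 + K1/[H⁺] + K1K2/[H⁺]²) = 1/(1 + 10^+1.79 + 10^+0.62) = 0.01496
DIC = [CO2*]/α₀ = 1.854×10^-5 / 0.01496 = 1.239 mmol/kg
[CO3²⁻] = α₂·DIC; α₂ = 0.06238, so [CO3²⁻] = 0.06238 × 1.239 = 0.0773 mmol/kg

[CO3²⁻] = 0.0773 mmol/kg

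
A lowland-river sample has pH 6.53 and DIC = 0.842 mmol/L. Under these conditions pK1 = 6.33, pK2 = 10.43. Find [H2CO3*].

[CO2*] = 0.326 mmol/L

α₀ = 1 / (1 + K1/[H⁺] + K1K2/[H⁺]²) = 1 / (1 + 10^+0.20 + 10^-3.70)
   = 1 / (1 + 1.5849 + 0.00019953) = 1/2.5851 = 0.3868
[CO2*] = α₀ × DIC = 0.3868 × 0.842 = 0.326 mmol/L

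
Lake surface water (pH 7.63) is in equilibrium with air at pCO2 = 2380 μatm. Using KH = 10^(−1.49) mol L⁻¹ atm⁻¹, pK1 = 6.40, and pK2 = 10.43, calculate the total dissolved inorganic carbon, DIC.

[CO2*] = KH · pCO2 = 10^(−1.49) × 2380×10^-6 = 7.702×10^-5 mol/L
α₀ = 1/(1 + K1/[H⁺] + K1K2/[H⁺]²) = 1/(1 + 10^+1.23 + 10^-1.57) = 0.05553
DIC = [CO2*]/α₀ = 7.702×10^-5 / 0.05553 = 1.39 mmol/L

DIC = 1.39 mmol/L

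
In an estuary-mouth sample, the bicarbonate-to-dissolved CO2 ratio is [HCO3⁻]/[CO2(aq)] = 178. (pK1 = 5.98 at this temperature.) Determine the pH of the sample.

From K1 = [H⁺][HCO3⁻]/[CO2(aq)]:  pH = pK1 + log₁₀([HCO3⁻]/[CO2(aq)])
log₁₀(178) = +2.250
pH = 5.98 + (+2.250) = 8.23

pH = 8.23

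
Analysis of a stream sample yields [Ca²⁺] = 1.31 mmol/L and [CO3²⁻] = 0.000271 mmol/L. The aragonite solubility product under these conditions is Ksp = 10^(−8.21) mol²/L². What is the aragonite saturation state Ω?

Ω = 0.0576

Ksp = 10^(−8.21) = 6.166×10^-9
Ω = [Ca²⁺][CO3²⁻]/Ksp = (1.31×10^-3)(0.000271×10^-3) / 6.166×10^-9 = 0.0576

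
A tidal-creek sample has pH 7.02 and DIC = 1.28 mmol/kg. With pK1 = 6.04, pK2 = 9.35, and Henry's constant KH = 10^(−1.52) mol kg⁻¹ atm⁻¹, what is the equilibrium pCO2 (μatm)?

pCO2 = 4000 μatm

α₀ = 1 / (1 + K1/[H⁺] + K1K2/[H⁺]²) = 1 / (1 + 10^+0.98 + 10^-1.35)
   = 1 / (1 + 9.5499 + 0.044668) = 1/10.595 = 0.09439
[CO2*] = α₀ × DIC = 0.09439 × 1.28 = 0.1208 mmol/kg
pCO2 = [CO2*]/KH = 1.208×10^-4 / 3.020×10^-2 = 4000 μatm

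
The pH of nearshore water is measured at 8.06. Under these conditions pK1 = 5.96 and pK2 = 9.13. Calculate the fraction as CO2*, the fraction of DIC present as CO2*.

α₀ = 1 / (1 + K1/[H⁺] + K1K2/[H⁺]²) = 1 / (1 + 10^+2.10 + 10^+1.03)
   = 1 / (1 + 125.89 + 10.715) = 1/137.61 = 0.007267

α₀ = 0.00727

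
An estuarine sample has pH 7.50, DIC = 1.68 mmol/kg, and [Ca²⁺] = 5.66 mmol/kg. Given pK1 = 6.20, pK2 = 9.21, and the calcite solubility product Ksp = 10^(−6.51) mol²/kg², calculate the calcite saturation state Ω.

Ω = 0.561

α₂ = 1 / (1 + [H⁺]/K2 + [H⁺]²/(K1K2)) = 1 / (1 + 10^+1.71 + 10^+0.41)
   = 1 / (1 + 51.286 + 2.5704) = 1/54.857 = 0.01823
[CO3²⁻] = α₂ × DIC = 0.01823 × 1.68 = 0.03063 mmol/kg
Ksp = 10^(−6.51) = 3.090×10^-7
Ω = [Ca²⁺][CO3²⁻]/Ksp = (5.66×10^-3)(3.063×10^-5) / 3.090×10^-7 = 0.561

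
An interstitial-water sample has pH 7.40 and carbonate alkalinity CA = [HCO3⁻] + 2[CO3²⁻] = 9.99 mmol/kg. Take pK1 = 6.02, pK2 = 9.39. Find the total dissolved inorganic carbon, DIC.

CA = [HCO3⁻] + 2[CO3²⁻] = (α₁ + 2α₂)·DIC
At pH 7.40: [H⁺]/K1 = 10^-1.38 = 0.041687, K2/[H⁺] = 10^-1.99 = 0.010233
α₁ = 1/(1 + 0.041687 + 0.010233) = 1/1.0519 = 0.9506; α₂ = α₁·K2/[H⁺] = 0.009728
α₁ + 2α₂ = 0.9701
DIC = CA / (α₁ + 2α₂) = 9.99 / 0.9701 = 10.3 mmol/kg

DIC = 10.3 mmol/kg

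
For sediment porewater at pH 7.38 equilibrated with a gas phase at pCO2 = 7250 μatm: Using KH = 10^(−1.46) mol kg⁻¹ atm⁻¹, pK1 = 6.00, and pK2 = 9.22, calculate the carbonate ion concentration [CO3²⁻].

[CO3²⁻] = 0.0872 mmol/kg

[CO2*] = KH · pCO2 = 10^(−1.46) × 7250×10^-6 = 2.514×10^-4 mol/kg
α₀ = 1/(1 + K1/[H⁺] + K1K2/[H⁺]²) = 1/(1 + 10^+1.38 + 10^-0.46) = 0.03947
DIC = [CO2*]/α₀ = 2.514×10^-4 / 0.03947 = 6.369 mmol/kg
[CO3²⁻] = α₂·DIC; α₂ = 0.01369, so [CO3²⁻] = 0.01369 × 6.369 = 0.0872 mmol/kg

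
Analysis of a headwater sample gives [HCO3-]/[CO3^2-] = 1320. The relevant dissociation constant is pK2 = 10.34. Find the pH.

From K2 = [H⁺][CO3^2-]/[HCO3-]:  pH = pK2 − log₁₀([HCO3-]/[CO3^2-])
log₁₀(1320) = +3.121
pH = 10.34 − (+3.121) = 7.22

pH = 7.22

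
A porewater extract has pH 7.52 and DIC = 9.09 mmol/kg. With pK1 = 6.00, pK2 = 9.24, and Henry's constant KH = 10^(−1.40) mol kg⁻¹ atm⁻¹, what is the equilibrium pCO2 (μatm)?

pCO2 = 6570 μatm

α₀ = 1 / (1 + K1/[H⁺] + K1K2/[H⁺]²) = 1 / (1 + 10^+1.52 + 10^-0.20)
   = 1 / (1 + 33.113 + 0.63096) = 1/34.744 = 0.02878
[CO2*] = α₀ × DIC = 0.02878 × 9.09 = 0.2616 mmol/kg
pCO2 = [CO2*]/KH = 2.616×10^-4 / 3.981×10^-2 = 6570 μatm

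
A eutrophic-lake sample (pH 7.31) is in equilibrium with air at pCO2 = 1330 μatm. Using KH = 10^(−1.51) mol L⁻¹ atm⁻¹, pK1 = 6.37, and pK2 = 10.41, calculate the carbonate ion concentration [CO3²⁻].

[CO2*] = KH · pCO2 = 10^(−1.51) × 1330×10^-6 = 4.110×10^-5 mol/L
α₀ = 1/(1 + K1/[H⁺] + K1K2/[H⁺]²) = 1/(1 + 10^+0.94 + 10^-2.16) = 0.1029
DIC = [CO2*]/α₀ = 4.110×10^-5 / 0.1029 = 0.3994 mmol/L
[CO3²⁻] = α₂·DIC; α₂ = 0.0007120, so [CO3²⁻] = 0.0007120 × 0.3994 = 0.000284 mmol/L = 0.284 μmol/L

[CO3²⁻] = 0.284 μmol/L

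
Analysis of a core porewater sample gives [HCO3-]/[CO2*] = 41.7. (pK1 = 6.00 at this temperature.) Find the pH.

pH = 7.62

From K1 = [H⁺][HCO3-]/[CO2*]:  pH = pK1 + log₁₀([HCO3-]/[CO2*])
log₁₀(41.7) = +1.620
pH = 6.00 + (+1.620) = 7.62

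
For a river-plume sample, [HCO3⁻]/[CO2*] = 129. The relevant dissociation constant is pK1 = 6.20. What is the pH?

pH = 8.31

From K1 = [H⁺][HCO3⁻]/[CO2*]:  pH = pK1 + log₁₀([HCO3⁻]/[CO2*])
log₁₀(129) = +2.111
pH = 6.20 + (+2.111) = 8.31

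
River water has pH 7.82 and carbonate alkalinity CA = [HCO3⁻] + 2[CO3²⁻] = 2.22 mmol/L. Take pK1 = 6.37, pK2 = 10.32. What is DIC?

CA = [HCO3⁻] + 2[CO3²⁻] = (α₁ + 2α₂)·DIC
At pH 7.82: [H⁺]/K1 = 10^-1.45 = 0.035481, K2/[H⁺] = 10^-2.50 = 0.0031623
α₁ = 1/(1 + 0.035481 + 0.0031623) = 1/1.0386 = 0.9628; α₂ = α₁·K2/[H⁺] = 0.003045
α₁ + 2α₂ = 0.9689
DIC = CA / (α₁ + 2α₂) = 2.22 / 0.9689 = 2.29 mmol/L

DIC = 2.29 mmol/L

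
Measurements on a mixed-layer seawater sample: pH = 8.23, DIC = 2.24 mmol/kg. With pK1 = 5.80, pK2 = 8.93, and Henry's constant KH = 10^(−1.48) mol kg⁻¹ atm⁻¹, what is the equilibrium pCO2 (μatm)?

α₀ = 1 / (1 + K1/[H⁺] + K1K2/[H⁺]²) = 1 / (1 + 10^+2.43 + 10^+1.73)
   = 1 / (1 + 269.15 + 53.703) = 1/323.86 = 0.003088
[CO2*] = α₀ × DIC = 0.003088 × 2.24 = 0.006917 mmol/kg = 6.917 μmol/kg
pCO2 = [CO2*]/KH = 6.917×10^-6 / 3.311×10^-2 = 209 μatm

pCO2 = 209 μatm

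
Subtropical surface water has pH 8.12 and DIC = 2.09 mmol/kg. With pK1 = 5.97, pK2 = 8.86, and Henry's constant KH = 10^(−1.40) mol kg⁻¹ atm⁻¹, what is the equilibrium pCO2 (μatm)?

α₀ = 1 / (1 + K1/[H⁺] + K1K2/[H⁺]²) = 1 / (1 + 10^+2.15 + 10^+1.41)
   = 1 / (1 + 141.25 + 25.704) = 1/167.96 = 0.005954
[CO2*] = α₀ × DIC = 0.005954 × 2.09 = 0.01244 mmol/kg = 12.44 μmol/kg
pCO2 = [CO2*]/KH = 1.244×10^-5 / 3.981×10^-2 = 313 μatm

pCO2 = 313 μatm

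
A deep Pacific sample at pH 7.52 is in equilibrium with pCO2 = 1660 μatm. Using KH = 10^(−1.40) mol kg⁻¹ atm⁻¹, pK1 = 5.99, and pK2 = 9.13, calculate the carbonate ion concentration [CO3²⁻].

[CO3²⁻] = 0.0550 mmol/kg

[CO2*] = KH · pCO2 = 10^(−1.40) × 1660×10^-6 = 6.609×10^-5 mol/kg
α₀ = 1/(1 + K1/[H⁺] + K1K2/[H⁺]²) = 1/(1 + 10^+1.53 + 10^-0.08) = 0.02800
DIC = [CO2*]/α₀ = 6.609×10^-5 / 0.02800 = 2.360 mmol/kg
[CO3²⁻] = α₂·DIC; α₂ = 0.02329, so [CO3²⁻] = 0.02329 × 2.360 = 0.0550 mmol/kg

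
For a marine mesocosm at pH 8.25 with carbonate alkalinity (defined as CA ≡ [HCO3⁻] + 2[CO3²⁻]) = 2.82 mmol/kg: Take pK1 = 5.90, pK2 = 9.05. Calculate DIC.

DIC = 2.49 mmol/kg

CA = [HCO3⁻] + 2[CO3²⁻] = (α₁ + 2α₂)·DIC
At pH 8.25: [H⁺]/K1 = 10^-2.35 = 0.0044668, K2/[H⁺] = 10^-0.80 = 0.15849
α₁ = 1/(1 + 0.0044668 + 0.15849) = 1/1.1630 = 0.8599; α₂ = α₁·K2/[H⁺] = 0.1363
α₁ + 2α₂ = 1.1324
DIC = CA / (α₁ + 2α₂) = 2.82 / 1.1324 = 2.49 mmol/kg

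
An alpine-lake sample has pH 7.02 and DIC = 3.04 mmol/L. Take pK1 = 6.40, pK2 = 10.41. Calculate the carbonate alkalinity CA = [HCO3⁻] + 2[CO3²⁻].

CA = [HCO3⁻] + 2[CO3²⁻] = (α₁ + 2α₂)·DIC
At pH 7.02: [H⁺]/K1 = 10^-0.62 = 0.23988, K2/[H⁺] = 10^-3.39 = 0.00040738
α₁ = 1/(1 + 0.23988 + 0.00040738) = 1/1.2403 = 0.8063; α₂ = α₁·K2/[H⁺] = 0.0003285
α₁ + 2α₂ = 0.8069
CA = 0.8069 × 3.04 = 2.45 mmol/L

CA = 2.45 mmol/L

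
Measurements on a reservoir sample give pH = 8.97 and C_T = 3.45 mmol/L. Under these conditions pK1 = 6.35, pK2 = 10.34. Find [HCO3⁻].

α₁ = 1 / (1 + [H⁺]/K1 + K2/[H⁺]) = 1 / (1 + 10^-2.62 + 10^-1.37)
   = 1 / (1 + 0.0023988 + 0.042658) = 1/1.0451 = 0.9569
[HCO3⁻] = α₁ × DIC = 0.9569 × 3.45 = 3.30 mmol/L

[HCO3⁻] = 3.30 mmol/L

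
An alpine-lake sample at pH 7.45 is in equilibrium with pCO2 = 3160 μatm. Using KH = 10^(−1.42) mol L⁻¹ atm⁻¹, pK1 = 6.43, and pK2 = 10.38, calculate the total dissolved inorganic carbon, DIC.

DIC = 1.38 mmol/L

[CO2*] = KH · pCO2 = 10^(−1.42) × 3160×10^-6 = 1.201×10^-4 mol/L
α₀ = 1/(1 + K1/[H⁺] + K1K2/[H⁺]²) = 1/(1 + 10^+1.02 + 10^-1.91) = 0.08708
DIC = [CO2*]/α₀ = 1.201×10^-4 / 0.08708 = 1.38 mmol/L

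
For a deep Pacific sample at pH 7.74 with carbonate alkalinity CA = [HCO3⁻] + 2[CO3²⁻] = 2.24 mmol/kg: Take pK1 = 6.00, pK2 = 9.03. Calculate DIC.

CA = [HCO3⁻] + 2[CO3²⁻] = (α₁ + 2α₂)·DIC
At pH 7.74: [H⁺]/K1 = 10^-1.74 = 0.018197, K2/[H⁺] = 10^-1.29 = 0.051286
α₁ = 1/(1 + 0.018197 + 0.051286) = 1/1.0695 = 0.9350; α₂ = α₁·K2/[H⁺] = 0.04795
α₁ + 2α₂ = 1.0309
DIC = CA / (α₁ + 2α₂) = 2.24 / 1.0309 = 2.17 mmol/kg

DIC = 2.17 mmol/kg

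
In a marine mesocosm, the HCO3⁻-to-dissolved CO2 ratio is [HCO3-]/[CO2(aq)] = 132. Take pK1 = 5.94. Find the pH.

From K1 = [H⁺][HCO3-]/[CO2(aq)]:  pH = pK1 + log₁₀([HCO3-]/[CO2(aq)])
log₁₀(132) = +2.121
pH = 5.94 + (+2.121) = 8.06

pH = 8.06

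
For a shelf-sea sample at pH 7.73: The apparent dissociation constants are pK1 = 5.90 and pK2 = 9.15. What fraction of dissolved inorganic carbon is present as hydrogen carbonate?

α₁ = 0.950

α₁ = 1 / (1 + [H⁺]/K1 + K2/[H⁺]) = 1 / (1 + 10^-1.83 + 10^-1.42)
   = 1 / (1 + 0.014791 + 0.038019) = 1/1.0528 = 0.9498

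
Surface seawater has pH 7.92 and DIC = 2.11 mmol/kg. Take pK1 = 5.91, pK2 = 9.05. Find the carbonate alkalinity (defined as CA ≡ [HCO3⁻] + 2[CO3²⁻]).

CA = 2.24 mmol/kg

CA = [HCO3⁻] + 2[CO3²⁻] = (α₁ + 2α₂)·DIC
At pH 7.92: [H⁺]/K1 = 10^-2.01 = 0.0097724, K2/[H⁺] = 10^-1.13 = 0.074131
α₁ = 1/(1 + 0.0097724 + 0.074131) = 1/1.0839 = 0.9226; α₂ = α₁·K2/[H⁺] = 0.06839
α₁ + 2α₂ = 1.0594
CA = 1.0594 × 2.11 = 2.24 mmol/kg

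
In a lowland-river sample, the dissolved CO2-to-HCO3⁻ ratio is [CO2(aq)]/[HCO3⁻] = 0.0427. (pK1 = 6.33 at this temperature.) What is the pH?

From K1 = [H⁺][HCO3⁻]/[CO2(aq)]:  pH = pK1 − log₁₀([CO2(aq)]/[HCO3⁻])
log₁₀(0.0427) = -1.370
pH = 6.33 − (-1.370) = 7.70

pH = 7.70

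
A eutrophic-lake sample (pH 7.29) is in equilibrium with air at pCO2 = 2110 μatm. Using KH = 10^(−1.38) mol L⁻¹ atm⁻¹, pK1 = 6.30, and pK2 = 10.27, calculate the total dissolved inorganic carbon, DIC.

DIC = 0.948 mmol/L

[CO2*] = KH · pCO2 = 10^(−1.38) × 2110×10^-6 = 8.796×10^-5 mol/L
α₀ = 1/(1 + K1/[H⁺] + K1K2/[H⁺]²) = 1/(1 + 10^+0.99 + 10^-1.99) = 0.09274
DIC = [CO2*]/α₀ = 8.796×10^-5 / 0.09274 = 0.948 mmol/L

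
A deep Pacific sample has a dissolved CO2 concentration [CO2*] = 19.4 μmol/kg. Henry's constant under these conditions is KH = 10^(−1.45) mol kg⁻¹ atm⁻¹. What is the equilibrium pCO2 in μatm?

pCO2 = 547 μatm

KH = 10^(−1.45) = 3.548×10^-2 mol kg⁻¹ atm⁻¹
pCO2 = [CO2*]/KH = 19.4×10^-6 / 3.548×10^-2 = 5.47×10^-4 atm = 547 μatm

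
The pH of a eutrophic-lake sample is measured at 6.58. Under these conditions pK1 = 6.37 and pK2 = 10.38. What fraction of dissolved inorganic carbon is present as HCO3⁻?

α₁ = 0.619

α₁ = 1 / (1 + [H⁺]/K1 + K2/[H⁺]) = 1 / (1 + 10^-0.21 + 10^-3.80)
   = 1 / (1 + 0.61660 + 0.00015849) = 1/1.6168 = 0.6185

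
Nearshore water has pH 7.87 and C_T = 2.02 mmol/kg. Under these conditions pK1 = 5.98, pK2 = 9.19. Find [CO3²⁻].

[CO3²⁻] = 0.0911 mmol/kg

α₂ = 1 / (1 + [H⁺]/K2 + [H⁺]²/(K1K2)) = 1 / (1 + 10^+1.32 + 10^-0.57)
   = 1 / (1 + 20.893 + 0.26915) = 1/22.162 = 0.04512
[CO3²⁻] = α₂ × DIC = 0.04512 × 2.02 = 0.0911 mmol/kg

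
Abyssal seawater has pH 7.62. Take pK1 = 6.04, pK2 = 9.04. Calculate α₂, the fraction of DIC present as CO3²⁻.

α₂ = 1 / (1 + [H⁺]/K2 + [H⁺]²/(K1K2)) = 1 / (1 + 10^+1.42 + 10^-0.16)
   = 1 / (1 + 26.303 + 0.69183) = 1/27.995 = 0.03572

α₂ = 0.0357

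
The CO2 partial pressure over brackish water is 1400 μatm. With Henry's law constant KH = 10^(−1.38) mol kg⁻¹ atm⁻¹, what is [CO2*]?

[CO2*] = 58.4 μmol/kg

KH = 10^(−1.38) = 4.169×10^-2 mol kg⁻¹ atm⁻¹
[CO2*] = KH · pCO2 = 4.169×10^-2 × 1400×10^-6 atm = 5.84×10^-5 mol/kg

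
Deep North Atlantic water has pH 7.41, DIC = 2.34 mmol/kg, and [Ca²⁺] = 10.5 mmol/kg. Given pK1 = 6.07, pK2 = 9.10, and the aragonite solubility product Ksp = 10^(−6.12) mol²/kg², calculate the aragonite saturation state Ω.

α₂ = 1 / (1 + [H⁺]/K2 + [H⁺]²/(K1K2)) = 1 / (1 + 10^+1.69 + 10^+0.35)
   = 1 / (1 + 48.978 + 2.2387) = 1/52.217 = 0.01915
[CO3²⁻] = α₂ × DIC = 0.01915 × 2.34 = 0.04481 mmol/kg
Ksp = 10^(−6.12) = 7.586×10^-7
Ω = [Ca²⁺][CO3²⁻]/Ksp = (10.5×10^-3)(4.481×10^-5) / 7.586×10^-7 = 0.620

Ω = 0.620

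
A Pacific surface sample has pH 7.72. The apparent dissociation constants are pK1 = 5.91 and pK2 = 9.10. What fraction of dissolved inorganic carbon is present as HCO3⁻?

α₁ = 1 / (1 + [H⁺]/K1 + K2/[H⁺]) = 1 / (1 + 10^-1.81 + 10^-1.38)
   = 1 / (1 + 0.015488 + 0.041687) = 1/1.0572 = 0.9459

α₁ = 0.946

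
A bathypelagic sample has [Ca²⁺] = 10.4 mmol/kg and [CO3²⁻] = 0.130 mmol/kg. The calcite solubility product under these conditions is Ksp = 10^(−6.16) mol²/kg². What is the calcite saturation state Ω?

Ω = 1.95

Ksp = 10^(−6.16) = 6.918×10^-7
Ω = [Ca²⁺][CO3²⁻]/Ksp = (10.4×10^-3)(0.130×10^-3) / 6.918×10^-7 = 1.95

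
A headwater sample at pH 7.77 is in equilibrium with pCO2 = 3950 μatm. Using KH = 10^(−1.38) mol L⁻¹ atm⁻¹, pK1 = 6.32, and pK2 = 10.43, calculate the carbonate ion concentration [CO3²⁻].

[CO3²⁻] = 10.2 μmol/L

[CO2*] = KH · pCO2 = 10^(−1.38) × 3950×10^-6 = 1.647×10^-4 mol/L
α₀ = 1/(1 + K1/[H⁺] + K1K2/[H⁺]²) = 1/(1 + 10^+1.45 + 10^-1.21) = 0.03419
DIC = [CO2*]/α₀ = 1.647×10^-4 / 0.03419 = 4.816 mmol/L
[CO3²⁻] = α₂·DIC; α₂ = 0.002108, so [CO3²⁻] = 0.002108 × 4.816 = 0.0102 mmol/L = 10.2 μmol/L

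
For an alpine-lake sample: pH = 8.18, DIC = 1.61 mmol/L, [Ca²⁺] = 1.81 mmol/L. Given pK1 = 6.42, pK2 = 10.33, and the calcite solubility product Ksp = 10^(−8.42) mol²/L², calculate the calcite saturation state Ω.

α₂ = 1 / (1 + [H⁺]/K2 + [H⁺]²/(K1K2)) = 1 / (1 + 10^+2.15 + 10^+0.39)
   = 1 / (1 + 141.25 + 2.4547) = 1/144.71 = 0.006910
[CO3²⁻] = α₂ × DIC = 0.006910 × 1.61 = 0.01113 mmol/L = 11.13 μmol/L
Ksp = 10^(−8.42) = 3.802×10^-9
Ω = [Ca²⁺][CO3²⁻]/Ksp = (1.81×10^-3)(1.113×10^-5) / 3.802×10^-9 = 5.30

Ω = 5.30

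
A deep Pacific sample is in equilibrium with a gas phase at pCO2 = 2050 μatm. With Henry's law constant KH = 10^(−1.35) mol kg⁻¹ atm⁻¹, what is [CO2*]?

KH = 10^(−1.35) = 4.467×10^-2 mol kg⁻¹ atm⁻¹
[CO2*] = KH · pCO2 = 4.467×10^-2 × 2050×10^-6 atm = 9.16×10^-5 mol/kg

[CO2*] = 91.6 μmol/kg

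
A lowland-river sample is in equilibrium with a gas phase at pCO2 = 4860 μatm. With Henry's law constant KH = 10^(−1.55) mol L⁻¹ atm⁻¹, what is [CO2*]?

[CO2*] = 137 μmol/L

KH = 10^(−1.55) = 2.818×10^-2 mol L⁻¹ atm⁻¹
[CO2*] = KH · pCO2 = 2.818×10^-2 × 4860×10^-6 atm = 1.37×10^-4 mol/L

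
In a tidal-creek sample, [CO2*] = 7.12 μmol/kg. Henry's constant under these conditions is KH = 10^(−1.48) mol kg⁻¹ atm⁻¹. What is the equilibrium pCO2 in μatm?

KH = 10^(−1.48) = 3.311×10^-2 mol kg⁻¹ atm⁻¹
pCO2 = [CO2*]/KH = 7.12×10^-6 / 3.311×10^-2 = 2.15×10^-4 atm = 215 μatm

pCO2 = 215 μatm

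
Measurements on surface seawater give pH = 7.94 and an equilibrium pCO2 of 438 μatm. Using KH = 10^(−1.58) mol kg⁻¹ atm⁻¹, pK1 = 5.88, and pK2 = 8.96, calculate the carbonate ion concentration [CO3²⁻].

[CO3²⁻] = 0.126 mmol/kg

[CO2*] = KH · pCO2 = 10^(−1.58) × 438×10^-6 = 1.152×10^-5 mol/kg
α₀ = 1/(1 + K1/[H⁺] + K1K2/[H⁺]²) = 1/(1 + 10^+2.06 + 10^+1.04) = 0.007888
DIC = [CO2*]/α₀ = 1.152×10^-5 / 0.007888 = 1.461 mmol/kg
[CO3²⁻] = α₂·DIC; α₂ = 0.08649, so [CO3²⁻] = 0.08649 × 1.461 = 0.126 mmol/kg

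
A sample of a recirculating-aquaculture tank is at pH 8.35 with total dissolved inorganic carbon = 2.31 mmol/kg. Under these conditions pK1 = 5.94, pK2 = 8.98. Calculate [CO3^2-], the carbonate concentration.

[CO3²⁻] = 0.437 mmol/kg

α₂ = 1 / (1 + [H⁺]/K2 + [H⁺]²/(K1K2)) = 1 / (1 + 10^+0.63 + 10^-1.78)
   = 1 / (1 + 4.2658 + 0.016596) = 1/5.2824 = 0.1893
[CO3²⁻] = α₂ × DIC = 0.1893 × 2.31 = 0.437 mmol/kg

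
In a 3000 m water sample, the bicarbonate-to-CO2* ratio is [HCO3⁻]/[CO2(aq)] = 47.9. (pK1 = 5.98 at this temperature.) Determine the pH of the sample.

pH = 7.66

From K1 = [H⁺][HCO3⁻]/[CO2(aq)]:  pH = pK1 + log₁₀([HCO3⁻]/[CO2(aq)])
log₁₀(47.9) = +1.680
pH = 5.98 + (+1.680) = 7.66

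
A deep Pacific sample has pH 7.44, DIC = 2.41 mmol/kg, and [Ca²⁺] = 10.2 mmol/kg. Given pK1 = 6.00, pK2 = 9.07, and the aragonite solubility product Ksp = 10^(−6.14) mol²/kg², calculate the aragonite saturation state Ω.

Ω = 0.751

α₂ = 1 / (1 + [H⁺]/K2 + [H⁺]²/(K1K2)) = 1 / (1 + 10^+1.63 + 10^+0.19)
   = 1 / (1 + 42.658 + 1.5488) = 1/45.207 = 0.02212
[CO3²⁻] = α₂ × DIC = 0.02212 × 2.41 = 0.05331 mmol/kg
Ksp = 10^(−6.14) = 7.244×10^-7
Ω = [Ca²⁺][CO3²⁻]/Ksp = (10.2×10^-3)(5.331×10^-5) / 7.244×10^-7 = 0.751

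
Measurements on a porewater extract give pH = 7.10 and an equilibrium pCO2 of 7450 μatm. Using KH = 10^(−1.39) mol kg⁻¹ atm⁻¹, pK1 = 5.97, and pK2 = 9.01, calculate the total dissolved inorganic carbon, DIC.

DIC = 4.45 mmol/kg

[CO2*] = KH · pCO2 = 10^(−1.39) × 7450×10^-6 = 3.035×10^-4 mol/kg
α₀ = 1/(1 + K1/[H⁺] + K1K2/[H⁺]²) = 1/(1 + 10^+1.13 + 10^-0.78) = 0.06823
DIC = [CO2*]/α₀ = 3.035×10^-4 / 0.06823 = 4.45 mmol/kg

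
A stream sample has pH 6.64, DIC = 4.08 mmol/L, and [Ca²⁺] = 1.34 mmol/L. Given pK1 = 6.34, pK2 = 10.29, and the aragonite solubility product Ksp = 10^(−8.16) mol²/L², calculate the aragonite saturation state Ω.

α₂ = 1 / (1 + [H⁺]/K2 + [H⁺]²/(K1K2)) = 1 / (1 + 10^+3.65 + 10^+3.35)
   = 1 / (1 + 4466.8 + 2238.7) = 1/6706.6 = 0.0001491
[CO3²⁻] = α₂ × DIC = 0.0001491 × 4.08 = 0.0006084 mmol/L = 0.6084 μmol/L
Ksp = 10^(−8.16) = 6.918×10^-9
Ω = [Ca²⁺][CO3²⁻]/Ksp = (1.34×10^-3)(6.084×10^-7) / 6.918×10^-9 = 0.118

Ω = 0.118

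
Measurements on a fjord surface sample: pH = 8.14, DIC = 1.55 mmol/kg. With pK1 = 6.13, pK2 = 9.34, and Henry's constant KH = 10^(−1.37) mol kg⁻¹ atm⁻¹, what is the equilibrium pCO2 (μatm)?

α₀ = 1 / (1 + K1/[H⁺] + K1K2/[H⁺]²) = 1 / (1 + 10^+2.01 + 10^+0.81)
   = 1 / (1 + 102.33 + 6.4565) = 1/109.79 = 0.009109
[CO2*] = α₀ × DIC = 0.009109 × 1.55 = 0.01412 mmol/kg = 14.12 μmol/kg
pCO2 = [CO2*]/KH = 1.412×10^-5 / 4.266×10^-2 = 331 μatm

pCO2 = 331 μatm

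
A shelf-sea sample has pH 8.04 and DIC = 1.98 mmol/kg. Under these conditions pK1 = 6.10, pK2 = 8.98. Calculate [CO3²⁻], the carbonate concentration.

α₂ = 1 / (1 + [H⁺]/K2 + [H⁺]²/(K1K2)) = 1 / (1 + 10^+0.94 + 10^-1.00)
   = 1 / (1 + 8.7096 + 0.10000) = 1/9.8096 = 0.1019
[CO3²⁻] = α₂ × DIC = 0.1019 × 1.98 = 0.202 mmol/kg

[CO3²⁻] = 0.202 mmol/kg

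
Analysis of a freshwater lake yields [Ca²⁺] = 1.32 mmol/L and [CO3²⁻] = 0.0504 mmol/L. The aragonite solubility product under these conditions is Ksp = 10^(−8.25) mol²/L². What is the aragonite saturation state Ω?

Ω = 11.8

Ksp = 10^(−8.25) = 5.623×10^-9
Ω = [Ca²⁺][CO3²⁻]/Ksp = (1.32×10^-3)(0.0504×10^-3) / 5.623×10^-9 = 11.8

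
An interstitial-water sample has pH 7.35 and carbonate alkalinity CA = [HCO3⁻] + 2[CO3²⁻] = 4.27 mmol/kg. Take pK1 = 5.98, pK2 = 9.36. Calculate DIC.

DIC = 4.41 mmol/kg

CA = [HCO3⁻] + 2[CO3²⁻] = (α₁ + 2α₂)·DIC
At pH 7.35: [H⁺]/K1 = 10^-1.37 = 0.042658, K2/[H⁺] = 10^-2.01 = 0.0097724
α₁ = 1/(1 + 0.042658 + 0.0097724) = 1/1.0524 = 0.9502; α₂ = α₁·K2/[H⁺] = 0.009286
α₁ + 2α₂ = 0.9688
DIC = CA / (α₁ + 2α₂) = 4.27 / 0.9688 = 4.41 mmol/kg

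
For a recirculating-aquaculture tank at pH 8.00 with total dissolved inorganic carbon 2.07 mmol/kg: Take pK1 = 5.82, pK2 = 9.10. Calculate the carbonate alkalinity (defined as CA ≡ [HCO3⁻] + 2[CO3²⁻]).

CA = [HCO3⁻] + 2[CO3²⁻] = (α₁ + 2α₂)·DIC
At pH 8.00: [H⁺]/K1 = 10^-2.18 = 0.0066069, K2/[H⁺] = 10^-1.10 = 0.079433
α₁ = 1/(1 + 0.0066069 + 0.079433) = 1/1.0860 = 0.9208; α₂ = α₁·K2/[H⁺] = 0.07314
α₁ + 2α₂ = 1.0671
CA = 1.0671 × 2.07 = 2.21 mmol/kg

CA = 2.21 mmol/kg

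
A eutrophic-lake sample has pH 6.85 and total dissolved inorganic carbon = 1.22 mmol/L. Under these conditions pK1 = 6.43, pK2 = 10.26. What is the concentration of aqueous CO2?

[CO2*] = 0.336 mmol/L

α₀ = 1 / (1 + K1/[H⁺] + K1K2/[H⁺]²) = 1 / (1 + 10^+0.42 + 10^-2.99)
   = 1 / (1 + 2.6303 + 0.0010233) = 1/3.6313 = 0.2754
[CO2*] = α₀ × DIC = 0.2754 × 1.22 = 0.336 mmol/L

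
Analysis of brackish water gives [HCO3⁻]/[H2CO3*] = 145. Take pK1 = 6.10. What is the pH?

From K1 = [H⁺][HCO3⁻]/[H2CO3*]:  pH = pK1 + log₁₀([HCO3⁻]/[H2CO3*])
log₁₀(145) = +2.161
pH = 6.10 + (+2.161) = 8.26

pH = 8.26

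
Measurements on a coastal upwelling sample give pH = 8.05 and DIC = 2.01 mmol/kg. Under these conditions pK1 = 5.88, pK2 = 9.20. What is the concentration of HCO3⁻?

[HCO3⁻] = 1.87 mmol/kg

α₁ = 1 / (1 + [H⁺]/K1 + K2/[H⁺]) = 1 / (1 + 10^-2.17 + 10^-1.15)
   = 1 / (1 + 0.0067608 + 0.070795) = 1/1.0776 = 0.9280
[HCO3⁻] = α₁ × DIC = 0.9280 × 2.01 = 1.87 mmol/kg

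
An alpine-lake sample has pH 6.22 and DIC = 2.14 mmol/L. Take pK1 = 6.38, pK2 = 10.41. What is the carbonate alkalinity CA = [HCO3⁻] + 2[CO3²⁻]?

CA = 0.875 mmol/L

CA = [HCO3⁻] + 2[CO3²⁻] = (α₁ + 2α₂)·DIC
At pH 6.22: [H⁺]/K1 = 10^0.16 = 1.4454, K2/[H⁺] = 10^-4.19 = 6.4565×10^-5
α₁ = 1/(1 + 1.4454 + 6.4565×10^-5) = 1/2.4455 = 0.4089; α₂ = α₁·K2/[H⁺] = 2.640×10^-5
α₁ + 2α₂ = 0.4090
CA = 0.4090 × 2.14 = 0.875 mmol/L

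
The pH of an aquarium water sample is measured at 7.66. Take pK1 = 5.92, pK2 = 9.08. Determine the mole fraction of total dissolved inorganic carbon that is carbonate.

α₂ = 1 / (1 + [H⁺]/K2 + [H⁺]²/(K1K2)) = 1 / (1 + 10^+1.42 + 10^-0.32)
   = 1 / (1 + 26.303 + 0.47863) = 1/27.781 = 0.03600

α₂ = 0.0360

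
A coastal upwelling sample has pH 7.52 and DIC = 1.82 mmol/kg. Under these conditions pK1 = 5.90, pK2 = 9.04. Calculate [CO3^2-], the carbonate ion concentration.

α₂ = 1 / (1 + [H⁺]/K2 + [H⁺]²/(K1K2)) = 1 / (1 + 10^+1.52 + 10^-0.10)
   = 1 / (1 + 33.113 + 0.79433) = 1/34.907 = 0.02865
[CO3²⁻] = α₂ × DIC = 0.02865 × 1.82 = 0.0521 mmol/kg

[CO3²⁻] = 0.0521 mmol/kg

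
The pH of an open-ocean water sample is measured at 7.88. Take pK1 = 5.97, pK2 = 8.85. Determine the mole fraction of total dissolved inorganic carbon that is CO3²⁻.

α₂ = 1 / (1 + [H⁺]/K2 + [H⁺]²/(K1K2)) = 1 / (1 + 10^+0.97 + 10^-0.94)
   = 1 / (1 + 9.3325 + 0.11482) = 1/10.447 = 0.09572

α₂ = 0.0957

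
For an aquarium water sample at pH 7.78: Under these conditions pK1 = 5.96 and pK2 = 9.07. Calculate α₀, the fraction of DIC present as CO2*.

α₀ = 0.0142

α₀ = 1 / (1 + K1/[H⁺] + K1K2/[H⁺]²) = 1 / (1 + 10^+1.82 + 10^+0.53)
   = 1 / (1 + 66.069 + 3.3884) = 1/70.458 = 0.01419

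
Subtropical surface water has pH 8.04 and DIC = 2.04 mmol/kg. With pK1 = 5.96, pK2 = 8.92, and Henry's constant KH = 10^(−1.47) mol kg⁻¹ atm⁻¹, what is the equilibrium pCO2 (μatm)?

pCO2 = 439 μatm

α₀ = 1 / (1 + K1/[H⁺] + K1K2/[H⁺]²) = 1 / (1 + 10^+2.08 + 10^+1.20)
   = 1 / (1 + 120.23 + 15.849) = 1/137.08 = 0.007295
[CO2*] = α₀ × DIC = 0.007295 × 2.04 = 0.01488 mmol/kg = 14.88 μmol/kg
pCO2 = [CO2*]/KH = 1.488×10^-5 / 3.388×10^-2 = 439 μatm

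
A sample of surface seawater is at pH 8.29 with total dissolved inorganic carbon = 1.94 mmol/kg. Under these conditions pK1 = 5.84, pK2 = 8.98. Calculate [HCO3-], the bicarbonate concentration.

[HCO3⁻] = 1.61 mmol/kg

α₁ = 1 / (1 + [H⁺]/K1 + K2/[H⁺]) = 1 / (1 + 10^-2.45 + 10^-0.69)
   = 1 / (1 + 0.0035481 + 0.20417) = 1/1.2077 = 0.8280
[HCO3⁻] = α₁ × DIC = 0.8280 × 1.94 = 1.61 mmol/kg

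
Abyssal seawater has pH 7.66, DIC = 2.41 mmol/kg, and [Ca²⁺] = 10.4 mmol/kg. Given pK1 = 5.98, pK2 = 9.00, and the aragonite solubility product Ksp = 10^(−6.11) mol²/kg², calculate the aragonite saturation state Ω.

α₂ = 1 / (1 + [H⁺]/K2 + [H⁺]²/(K1K2)) = 1 / (1 + 10^+1.34 + 10^-0.34)
   = 1 / (1 + 21.878 + 0.45709) = 1/23.335 = 0.04285
[CO3²⁻] = α₂ × DIC = 0.04285 × 2.41 = 0.1033 mmol/kg
Ksp = 10^(−6.11) = 7.762×10^-7
Ω = [Ca²⁺][CO3²⁻]/Ksp = (10.4×10^-3)(1.033×10^-4) / 7.762×10^-7 = 1.38

Ω = 1.38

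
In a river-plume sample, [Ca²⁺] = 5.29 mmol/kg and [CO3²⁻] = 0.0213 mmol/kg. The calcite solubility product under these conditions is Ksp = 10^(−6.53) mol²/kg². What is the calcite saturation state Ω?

Ksp = 10^(−6.53) = 2.951×10^-7
Ω = [Ca²⁺][CO3²⁻]/Ksp = (5.29×10^-3)(0.0213×10^-3) / 2.951×10^-7 = 0.382

Ω = 0.382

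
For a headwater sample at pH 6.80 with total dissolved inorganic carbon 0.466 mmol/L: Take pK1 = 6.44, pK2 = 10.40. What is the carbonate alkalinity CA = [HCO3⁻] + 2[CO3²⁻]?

CA = [HCO3⁻] + 2[CO3²⁻] = (α₁ + 2α₂)·DIC
At pH 6.80: [H⁺]/K1 = 10^-0.36 = 0.43652, K2/[H⁺] = 10^-3.60 = 0.00025119
α₁ = 1/(1 + 0.43652 + 0.00025119) = 1/1.4368 = 0.6960; α₂ = α₁·K2/[H⁺] = 0.0001748
α₁ + 2α₂ = 0.6964
CA = 0.6964 × 0.466 = 0.325 mmol/L

CA = 0.325 mmol/L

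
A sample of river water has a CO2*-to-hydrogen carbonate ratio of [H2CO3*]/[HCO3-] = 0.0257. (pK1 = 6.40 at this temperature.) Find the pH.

pH = 7.99

From K1 = [H⁺][HCO3-]/[H2CO3*]:  pH = pK1 − log₁₀([H2CO3*]/[HCO3-])
log₁₀(0.0257) = -1.590
pH = 6.40 − (-1.590) = 7.99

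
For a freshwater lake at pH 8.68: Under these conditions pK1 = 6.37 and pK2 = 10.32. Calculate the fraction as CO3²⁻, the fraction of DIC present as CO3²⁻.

α₂ = 0.0223

α₂ = 1 / (1 + [H⁺]/K2 + [H⁺]²/(K1K2)) = 1 / (1 + 10^+1.64 + 10^-0.67)
   = 1 / (1 + 43.652 + 0.21380) = 1/44.865 = 0.02229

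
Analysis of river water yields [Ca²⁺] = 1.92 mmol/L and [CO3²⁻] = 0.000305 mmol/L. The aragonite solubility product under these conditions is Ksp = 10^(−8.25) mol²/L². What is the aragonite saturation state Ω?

Ω = 0.104

Ksp = 10^(−8.25) = 5.623×10^-9
Ω = [Ca²⁺][CO3²⁻]/Ksp = (1.92×10^-3)(0.000305×10^-3) / 5.623×10^-9 = 0.104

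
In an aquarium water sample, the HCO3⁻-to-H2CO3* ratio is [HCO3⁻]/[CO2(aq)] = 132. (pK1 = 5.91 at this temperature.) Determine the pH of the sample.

pH = 8.03

From K1 = [H⁺][HCO3⁻]/[CO2(aq)]:  pH = pK1 + log₁₀([HCO3⁻]/[CO2(aq)])
log₁₀(132) = +2.121
pH = 5.91 + (+2.121) = 8.03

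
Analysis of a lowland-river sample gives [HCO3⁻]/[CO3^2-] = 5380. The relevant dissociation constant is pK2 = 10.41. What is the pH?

From K2 = [H⁺][CO3^2-]/[HCO3⁻]:  pH = pK2 − log₁₀([HCO3⁻]/[CO3^2-])
log₁₀(5380) = +3.731
pH = 10.41 − (+3.731) = 6.68

pH = 6.68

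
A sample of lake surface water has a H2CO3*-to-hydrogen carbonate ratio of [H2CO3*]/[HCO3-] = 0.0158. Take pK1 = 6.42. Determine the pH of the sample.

From K1 = [H⁺][HCO3-]/[H2CO3*]:  pH = pK1 − log₁₀([H2CO3*]/[HCO3-])
log₁₀(0.0158) = -1.801
pH = 6.42 − (-1.801) = 8.22

pH = 8.22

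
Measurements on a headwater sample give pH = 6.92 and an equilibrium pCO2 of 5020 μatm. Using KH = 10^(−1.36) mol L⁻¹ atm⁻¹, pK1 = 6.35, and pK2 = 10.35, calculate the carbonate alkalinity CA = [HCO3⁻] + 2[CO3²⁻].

[CO2*] = KH · pCO2 = 10^(−1.36) × 5020×10^-6 = 2.191×10^-4 mol/L
α₀ = 1/(1 + K1/[H⁺] + K1K2/[H⁺]²) = 1/(1 + 10^+0.57 + 10^-2.86) = 0.2120
DIC = [CO2*]/α₀ = 2.191×10^-4 / 0.2120 = 1.034 mmol/L
CA = (α₁ + 2α₂)·DIC = (0.7877 + 2×0.0002927) × 1.034 = 0.815 mmol/L

CA = 0.815 mmol/L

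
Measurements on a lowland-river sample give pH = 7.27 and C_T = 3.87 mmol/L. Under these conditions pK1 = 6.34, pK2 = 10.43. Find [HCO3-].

[HCO3⁻] = 3.46 mmol/L

α₁ = 1 / (1 + [H⁺]/K1 + K2/[H⁺]) = 1 / (1 + 10^-0.93 + 10^-3.16)
   = 1 / (1 + 0.11749 + 0.00069183) = 1/1.1182 = 0.8943
[HCO3⁻] = α₁ × DIC = 0.8943 × 3.87 = 3.46 mmol/L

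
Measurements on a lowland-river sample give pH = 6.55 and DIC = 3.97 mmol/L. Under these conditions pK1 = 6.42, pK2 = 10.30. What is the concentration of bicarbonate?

[HCO3⁻] = 2.28 mmol/L

α₁ = 1 / (1 + [H⁺]/K1 + K2/[H⁺]) = 1 / (1 + 10^-0.13 + 10^-3.75)
   = 1 / (1 + 0.74131 + 0.00017783) = 1/1.7415 = 0.5742
[HCO3⁻] = α₁ × DIC = 0.5742 × 3.97 = 2.28 mmol/L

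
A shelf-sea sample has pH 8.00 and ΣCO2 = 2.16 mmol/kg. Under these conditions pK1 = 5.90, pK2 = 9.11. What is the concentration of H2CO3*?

[CO2*] = 15.8 μmol/kg

α₀ = 1 / (1 + K1/[H⁺] + K1K2/[H⁺]²) = 1 / (1 + 10^+2.10 + 10^+0.99)
   = 1 / (1 + 125.89 + 9.7724) = 1/136.66 = 0.007317
[CO2*] = α₀ × DIC = 0.007317 × 2.16 = 0.0158 mmol/kg = 15.8 μmol/kg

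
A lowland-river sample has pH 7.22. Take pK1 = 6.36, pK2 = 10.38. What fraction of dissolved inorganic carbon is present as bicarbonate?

α₁ = 1 / (1 + [H⁺]/K1 + K2/[H⁺]) = 1 / (1 + 10^-0.86 + 10^-3.16)
   = 1 / (1 + 0.13804 + 0.00069183) = 1/1.1387 = 0.8782

α₁ = 0.878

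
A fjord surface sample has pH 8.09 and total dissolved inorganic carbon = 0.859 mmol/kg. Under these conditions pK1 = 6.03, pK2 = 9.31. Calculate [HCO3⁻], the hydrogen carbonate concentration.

α₁ = 1 / (1 + [H⁺]/K1 + K2/[H⁺]) = 1 / (1 + 10^-2.06 + 10^-1.22)
   = 1 / (1 + 0.0087096 + 0.060256) = 1/1.0690 = 0.9355
[HCO3⁻] = α₁ × DIC = 0.9355 × 0.859 = 0.804 mmol/kg

[HCO3⁻] = 0.804 mmol/kg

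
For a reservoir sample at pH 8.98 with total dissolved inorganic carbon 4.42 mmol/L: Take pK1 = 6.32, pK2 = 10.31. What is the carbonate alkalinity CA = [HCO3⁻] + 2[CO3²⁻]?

CA = 4.61 mmol/L

CA = [HCO3⁻] + 2[CO3²⁻] = (α₁ + 2α₂)·DIC
At pH 8.98: [H⁺]/K1 = 10^-2.66 = 0.0021878, K2/[H⁺] = 10^-1.33 = 0.046774
α₁ = 1/(1 + 0.0021878 + 0.046774) = 1/1.0490 = 0.9533; α₂ = α₁·K2/[H⁺] = 0.04459
α₁ + 2α₂ = 1.0425
CA = 1.0425 × 4.42 = 4.61 mmol/L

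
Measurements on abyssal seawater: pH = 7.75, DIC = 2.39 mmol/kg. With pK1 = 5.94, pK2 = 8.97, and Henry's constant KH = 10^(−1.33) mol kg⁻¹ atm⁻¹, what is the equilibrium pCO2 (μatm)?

α₀ = 1 / (1 + K1/[H⁺] + K1K2/[H⁺]²) = 1 / (1 + 10^+1.81 + 10^+0.59)
   = 1 / (1 + 64.565 + 3.8905) = 1/69.456 = 0.01440
[CO2*] = α₀ × DIC = 0.01440 × 2.39 = 0.03441 mmol/kg
pCO2 = [CO2*]/KH = 3.441×10^-5 / 4.677×10^-2 = 736 μatm

pCO2 = 736 μatm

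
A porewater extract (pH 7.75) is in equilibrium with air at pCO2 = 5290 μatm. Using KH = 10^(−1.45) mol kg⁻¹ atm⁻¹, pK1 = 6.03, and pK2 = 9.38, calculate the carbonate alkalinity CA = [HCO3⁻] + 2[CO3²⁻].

CA = 10.3 mmol/kg

[CO2*] = KH · pCO2 = 10^(−1.45) × 5290×10^-6 = 1.877×10^-4 mol/kg
α₀ = 1/(1 + K1/[H⁺] + K1K2/[H⁺]²) = 1/(1 + 10^+1.72 + 10^+0.09) = 0.01828
DIC = [CO2*]/α₀ = 1.877×10^-4 / 0.01828 = 10.27 mmol/kg
CA = (α₁ + 2α₂)·DIC = (0.9592 + 2×0.02249) × 10.27 = 10.3 mmol/kg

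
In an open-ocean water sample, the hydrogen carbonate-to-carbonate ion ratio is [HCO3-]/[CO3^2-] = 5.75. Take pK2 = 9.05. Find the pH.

From K2 = [H⁺][CO3^2-]/[HCO3-]:  pH = pK2 − log₁₀([HCO3-]/[CO3^2-])
log₁₀(5.75) = +0.760
pH = 9.05 − (+0.760) = 8.29

pH = 8.29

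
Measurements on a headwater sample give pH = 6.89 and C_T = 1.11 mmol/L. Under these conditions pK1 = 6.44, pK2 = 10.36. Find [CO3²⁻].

α₂ = 1 / (1 + [H⁺]/K2 + [H⁺]²/(K1K2)) = 1 / (1 + 10^+3.47 + 10^+3.02)
   = 1 / (1 + 2951.2 + 1047.1) = 1/3999.3 = 0.0002500
[CO3²⁻] = α₂ × DIC = 0.0002500 × 1.11 = 0.000278 mmol/L = 0.278 μmol/L

[CO3²⁻] = 0.278 μmol/L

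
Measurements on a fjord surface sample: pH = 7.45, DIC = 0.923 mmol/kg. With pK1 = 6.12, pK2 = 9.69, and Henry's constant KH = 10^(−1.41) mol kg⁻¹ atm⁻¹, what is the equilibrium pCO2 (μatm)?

pCO2 = 1050 μatm

α₀ = 1 / (1 + K1/[H⁺] + K1K2/[H⁺]²) = 1 / (1 + 10^+1.33 + 10^-0.91)
   = 1 / (1 + 21.380 + 0.12303) = 1/22.503 = 0.04444
[CO2*] = α₀ × DIC = 0.04444 × 0.923 = 0.04102 mmol/kg
pCO2 = [CO2*]/KH = 4.102×10^-5 / 3.890×10^-2 = 1050 μatm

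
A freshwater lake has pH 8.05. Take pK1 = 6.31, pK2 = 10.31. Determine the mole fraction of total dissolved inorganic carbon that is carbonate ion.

α₂ = 1 / (1 + [H⁺]/K2 + [H⁺]²/(K1K2)) = 1 / (1 + 10^+2.26 + 10^+0.52)
   = 1 / (1 + 181.97 + 3.3113) = 1/186.28 = 0.005368

α₂ = 0.00537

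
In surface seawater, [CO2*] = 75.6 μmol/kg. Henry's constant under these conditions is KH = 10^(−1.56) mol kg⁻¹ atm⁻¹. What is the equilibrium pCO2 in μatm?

KH = 10^(−1.56) = 2.754×10^-2 mol kg⁻¹ atm⁻¹
pCO2 = [CO2*]/KH = 75.6×10^-6 / 2.754×10^-2 = 2.74×10^-3 atm = 2740 μatm

pCO2 = 2740 μatm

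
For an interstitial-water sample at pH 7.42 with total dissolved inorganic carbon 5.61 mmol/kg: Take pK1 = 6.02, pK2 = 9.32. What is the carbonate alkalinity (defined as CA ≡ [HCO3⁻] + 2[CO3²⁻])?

CA = [HCO3⁻] + 2[CO3²⁻] = (α₁ + 2α₂)·DIC
At pH 7.42: [H⁺]/K1 = 10^-1.40 = 0.039811, K2/[H⁺] = 10^-1.90 = 0.012589
α₁ = 1/(1 + 0.039811 + 0.012589) = 1/1.0524 = 0.9502; α₂ = α₁·K2/[H⁺] = 0.01196
α₁ + 2α₂ = 0.9741
CA = 0.9741 × 5.61 = 5.46 mmol/kg

CA = 5.46 mmol/kg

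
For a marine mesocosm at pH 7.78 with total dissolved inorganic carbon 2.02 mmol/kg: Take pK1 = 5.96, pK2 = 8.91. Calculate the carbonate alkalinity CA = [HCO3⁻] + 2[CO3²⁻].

CA = [HCO3⁻] + 2[CO3²⁻] = (α₁ + 2α₂)·DIC
At pH 7.78: [H⁺]/K1 = 10^-1.82 = 0.015136, K2/[H⁺] = 10^-1.13 = 0.074131
α₁ = 1/(1 + 0.015136 + 0.074131) = 1/1.0893 = 0.9180; α₂ = α₁·K2/[H⁺] = 0.06806
α₁ + 2α₂ = 1.0542
CA = 1.0542 × 2.02 = 2.13 mmol/kg

CA = 2.13 mmol/kg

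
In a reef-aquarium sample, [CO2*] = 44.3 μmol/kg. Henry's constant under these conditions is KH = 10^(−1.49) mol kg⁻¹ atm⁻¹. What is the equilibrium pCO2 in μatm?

pCO2 = 1370 μatm

KH = 10^(−1.49) = 3.236×10^-2 mol kg⁻¹ atm⁻¹
pCO2 = [CO2*]/KH = 44.3×10^-6 / 3.236×10^-2 = 1.37×10^-3 atm = 1370 μatm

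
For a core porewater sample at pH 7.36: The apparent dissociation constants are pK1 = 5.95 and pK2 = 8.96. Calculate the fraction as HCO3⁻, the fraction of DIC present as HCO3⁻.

α₁ = 1 / (1 + [H⁺]/K1 + K2/[H⁺]) = 1 / (1 + 10^-1.41 + 10^-1.60)
   = 1 / (1 + 0.038905 + 0.025119) = 1/1.0640 = 0.9398

α₁ = 0.940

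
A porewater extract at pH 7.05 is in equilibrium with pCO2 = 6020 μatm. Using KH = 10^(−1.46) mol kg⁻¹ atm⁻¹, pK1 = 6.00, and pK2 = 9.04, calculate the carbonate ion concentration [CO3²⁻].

[CO2*] = KH · pCO2 = 10^(−1.46) × 6020×10^-6 = 2.087×10^-4 mol/kg
α₀ = 1/(1 + K1/[H⁺] + K1K2/[H⁺]²) = 1/(1 + 10^+1.05 + 10^-0.94) = 0.08107
DIC = [CO2*]/α₀ = 2.087×10^-4 / 0.08107 = 2.575 mmol/kg
[CO3²⁻] = α₂·DIC; α₂ = 0.009308, so [CO3²⁻] = 0.009308 × 2.575 = 0.0240 mmol/kg

[CO3²⁻] = 0.0240 mmol/kg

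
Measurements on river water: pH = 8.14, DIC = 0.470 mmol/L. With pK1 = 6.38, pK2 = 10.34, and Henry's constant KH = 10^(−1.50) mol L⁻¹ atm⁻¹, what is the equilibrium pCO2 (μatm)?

α₀ = 1 / (1 + K1/[H⁺] + K1K2/[H⁺]²) = 1 / (1 + 10^+1.76 + 10^-0.44)
   = 1 / (1 + 57.544 + 0.36308) = 1/58.907 = 0.01698
[CO2*] = α₀ × DIC = 0.01698 × 0.470 = 0.007979 mmol/L = 7.979 μmol/L
pCO2 = [CO2*]/KH = 7.979×10^-6 / 3.162×10^-2 = 252 μatm

pCO2 = 252 μatm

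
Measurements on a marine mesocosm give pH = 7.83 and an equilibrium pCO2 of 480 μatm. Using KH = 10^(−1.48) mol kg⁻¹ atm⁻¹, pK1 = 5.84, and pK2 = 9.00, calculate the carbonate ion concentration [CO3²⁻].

[CO2*] = KH · pCO2 = 10^(−1.48) × 480×10^-6 = 1.589×10^-5 mol/kg
α₀ = 1/(1 + K1/[H⁺] + K1K2/[H⁺]²) = 1/(1 + 10^+1.99 + 10^+0.82) = 0.009494
DIC = [CO2*]/α₀ = 1.589×10^-5 / 0.009494 = 1.674 mmol/kg
[CO3²⁻] = α₂·DIC; α₂ = 0.06273, so [CO3²⁻] = 0.06273 × 1.674 = 0.105 mmol/kg

[CO3²⁻] = 0.105 mmol/kg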